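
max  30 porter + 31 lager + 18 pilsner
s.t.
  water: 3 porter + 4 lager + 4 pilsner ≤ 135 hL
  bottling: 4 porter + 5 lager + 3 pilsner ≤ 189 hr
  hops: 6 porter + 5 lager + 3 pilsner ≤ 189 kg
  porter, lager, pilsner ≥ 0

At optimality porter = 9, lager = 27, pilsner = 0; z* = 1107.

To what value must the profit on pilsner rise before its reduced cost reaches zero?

Check each constraint at x*: water 135/135 (tight); bottling 171/189 (slack 18); hops 189/189 (tight).
Slack constraints have shadow price 0 (complementary slackness).
The binding rows give the dual system: 3·y_water + 6·y_hops = 30 and 4·y_water + 5·y_hops = 31.
This yields shadow prices y_water = 4, y_hops = 3.
pilsner enters the basis when its profit ≥ yᵀa₃ = 4·4 + 3·3 = 25.

25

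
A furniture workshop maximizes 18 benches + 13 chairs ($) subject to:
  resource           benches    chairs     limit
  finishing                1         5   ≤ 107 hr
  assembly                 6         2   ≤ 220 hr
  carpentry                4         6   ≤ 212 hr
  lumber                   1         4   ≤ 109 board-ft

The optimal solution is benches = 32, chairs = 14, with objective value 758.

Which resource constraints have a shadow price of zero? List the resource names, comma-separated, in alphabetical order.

finishing, lumber

finishing: 102/107 (slack 5)
assembly: 220/220 (binding)
carpentry: 212/212 (binding)
lumber: 88/109 (slack 21)
By complementary slackness, a constraint with positive slack has shadow price 0 → finishing, lumber.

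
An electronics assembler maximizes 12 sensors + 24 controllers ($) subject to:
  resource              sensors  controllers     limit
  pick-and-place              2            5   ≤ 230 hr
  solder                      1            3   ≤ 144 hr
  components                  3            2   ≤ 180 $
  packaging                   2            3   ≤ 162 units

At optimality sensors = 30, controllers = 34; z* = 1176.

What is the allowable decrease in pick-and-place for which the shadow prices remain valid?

Binding constraints: pick-and-place, packaging. The basis is B = [[2,5],[2,3]] with det -4.
Per unit decrease in pick-and-place, x* moves by d = (0.75, -0.5).
The basis stays optimal until components becomes binding; allowable decrease = 17.6 hr.

17.6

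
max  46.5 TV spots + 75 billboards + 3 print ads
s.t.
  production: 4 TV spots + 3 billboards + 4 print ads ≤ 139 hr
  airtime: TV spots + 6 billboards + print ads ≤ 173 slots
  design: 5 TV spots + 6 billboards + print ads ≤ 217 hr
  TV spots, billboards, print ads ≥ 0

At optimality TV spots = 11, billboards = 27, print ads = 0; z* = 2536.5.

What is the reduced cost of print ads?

Check each constraint at x*: production 125/139 (slack 14); airtime 173/173 (tight); design 217/217 (tight).
Slack constraints have shadow price 0 (complementary slackness).
The binding rows give the dual system: 1·y_airtime + 5·y_design = 46.5 and 6·y_airtime + 6·y_design = 75.
This yields shadow prices y_airtime = 4, y_design = 8.5.
Reduced cost of print ads: c₃ − yᵀa₃ = 3 − (4·1 + 8.5·1) = 3 − 12.5 = -9.5.

-9.5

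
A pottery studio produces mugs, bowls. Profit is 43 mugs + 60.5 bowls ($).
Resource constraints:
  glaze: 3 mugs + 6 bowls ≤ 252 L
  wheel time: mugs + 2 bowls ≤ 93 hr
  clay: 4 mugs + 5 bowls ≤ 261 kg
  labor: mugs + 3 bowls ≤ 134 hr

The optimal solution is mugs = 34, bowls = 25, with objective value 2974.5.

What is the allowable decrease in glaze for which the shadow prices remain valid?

56.25

Binding constraints: glaze, clay. The basis is B = [[3,6],[4,5]] with det -9.
Per unit decrease in glaze, x* moves by d = (0.5556, -0.4444).
The basis stays optimal until bowls reaches 0; allowable decrease = 56.25 L.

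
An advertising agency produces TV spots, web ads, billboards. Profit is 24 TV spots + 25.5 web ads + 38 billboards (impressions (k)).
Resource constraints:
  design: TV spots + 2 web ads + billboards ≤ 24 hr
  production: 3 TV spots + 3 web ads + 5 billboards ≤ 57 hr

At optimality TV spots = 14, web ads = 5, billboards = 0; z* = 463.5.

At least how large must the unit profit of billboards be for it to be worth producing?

39

Check each constraint at x*: design 24/24 (tight); production 57/57 (tight).
The binding rows give the dual system: 1·y_design + 3·y_production = 24 and 2·y_design + 3·y_production = 25.5.
→ y_design = 1.5 and y_production = 7.5.
billboards enters the basis when its profit ≥ yᵀa₃ = 1.5·1 + 7.5·5 = 39.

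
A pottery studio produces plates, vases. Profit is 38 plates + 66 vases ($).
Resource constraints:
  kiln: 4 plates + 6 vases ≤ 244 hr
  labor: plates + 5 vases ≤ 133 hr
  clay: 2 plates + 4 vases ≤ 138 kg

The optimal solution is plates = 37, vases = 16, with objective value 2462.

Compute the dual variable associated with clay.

Binding: kiln and clay. Non-binding: labor (16 unused).
Slack constraints have shadow price 0 (complementary slackness).
The binding rows give the dual system: 4·y_kiln + 2·y_clay = 38 and 6·y_kiln + 4·y_clay = 66.
Solving: y_kiln = 5, y_clay = 9.
Shadow price of clay = 9.

9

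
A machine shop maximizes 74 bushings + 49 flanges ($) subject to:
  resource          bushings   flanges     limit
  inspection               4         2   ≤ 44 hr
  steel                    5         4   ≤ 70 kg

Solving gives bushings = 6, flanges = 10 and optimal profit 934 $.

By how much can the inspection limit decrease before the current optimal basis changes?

Binding constraints: inspection, steel. The basis is B = [[4,2],[5,4]] with det 6.
Per unit decrease in inspection, x* moves by d = (-0.6667, 0.8333).
The basis stays optimal until bushings reaches 0; allowable decrease = 9 hr.

9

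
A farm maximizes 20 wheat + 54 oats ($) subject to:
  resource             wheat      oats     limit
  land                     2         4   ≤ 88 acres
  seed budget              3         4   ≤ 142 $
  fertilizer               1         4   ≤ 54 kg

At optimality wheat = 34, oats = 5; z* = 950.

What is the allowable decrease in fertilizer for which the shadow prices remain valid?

10

Binding constraints: land, fertilizer. The basis is B = [[2,4],[1,4]] with det 4.
Per unit decrease in fertilizer, x* moves by d = (1, -0.5).
The basis stays optimal until oats reaches 0; allowable decrease = 10 kg.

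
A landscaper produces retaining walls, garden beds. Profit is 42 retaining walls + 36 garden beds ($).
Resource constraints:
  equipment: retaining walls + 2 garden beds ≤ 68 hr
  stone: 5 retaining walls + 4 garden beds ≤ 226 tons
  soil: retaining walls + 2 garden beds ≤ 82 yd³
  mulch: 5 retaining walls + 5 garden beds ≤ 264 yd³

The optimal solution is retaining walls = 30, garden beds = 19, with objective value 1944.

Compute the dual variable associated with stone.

8

Check each constraint at x*: equipment 68/68 (tight); stone 226/226 (tight); soil 68/82 (slack 14); mulch 245/264 (slack 19).
Slack constraints have shadow price 0 (complementary slackness).
The binding rows give the dual system: 1·y_equipment + 5·y_stone = 42 and 2·y_equipment + 4·y_stone = 36.
This yields shadow prices y_equipment = 2, y_stone = 8.
Shadow price of stone = 8.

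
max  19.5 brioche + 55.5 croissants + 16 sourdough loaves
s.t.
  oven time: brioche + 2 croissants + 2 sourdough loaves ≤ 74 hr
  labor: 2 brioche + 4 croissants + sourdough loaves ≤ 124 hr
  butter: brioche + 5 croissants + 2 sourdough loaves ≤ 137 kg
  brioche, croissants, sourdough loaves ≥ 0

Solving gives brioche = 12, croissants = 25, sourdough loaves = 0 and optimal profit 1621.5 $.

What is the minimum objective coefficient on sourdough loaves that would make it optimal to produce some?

18

Binding: labor and butter. Non-binding: oven time (12 unused).
By complementary slackness, y = 0 for the non-binding constraint.
The binding rows give the dual system: 2·y_labor + 1·y_butter = 19.5 and 4·y_labor + 5·y_butter = 55.5.
→ y_labor = 7 and y_butter = 5.5.
sourdough loaves enters the basis when its profit ≥ yᵀa₃ = 7·1 + 5.5·2 = 18.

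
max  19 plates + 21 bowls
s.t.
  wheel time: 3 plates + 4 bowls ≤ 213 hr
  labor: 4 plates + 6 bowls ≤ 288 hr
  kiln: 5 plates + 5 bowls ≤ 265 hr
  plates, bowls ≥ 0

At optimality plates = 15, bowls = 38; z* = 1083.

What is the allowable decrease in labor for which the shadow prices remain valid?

76

Binding constraints: labor, kiln. The basis is B = [[4,6],[5,5]] with det -10.
Per unit decrease in labor, x* moves by d = (0.5, -0.5).
The basis stays optimal until bowls reaches 0; allowable decrease = 76 hr.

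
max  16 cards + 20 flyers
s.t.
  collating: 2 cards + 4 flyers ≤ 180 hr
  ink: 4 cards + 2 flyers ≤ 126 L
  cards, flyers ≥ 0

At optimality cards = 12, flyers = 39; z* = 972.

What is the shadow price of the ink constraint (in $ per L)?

At the optimum: collating uses 180 of 180 (binding); ink uses 126 of 126 (binding).
Dual feasibility on the basic columns requires 2·y_collating + 4·y_ink = 16, 4·y_collating + 2·y_ink = 20.
Solving: y_collating = 4, y_ink = 2.
Shadow price of ink = 2.

2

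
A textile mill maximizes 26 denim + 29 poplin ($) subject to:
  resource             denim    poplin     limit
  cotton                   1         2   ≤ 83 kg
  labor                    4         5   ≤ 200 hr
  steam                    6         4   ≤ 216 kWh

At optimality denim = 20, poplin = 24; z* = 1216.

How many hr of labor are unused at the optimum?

labor used = 4·20 + 5·24 = 200; slack = 200 − 200 = 0.

0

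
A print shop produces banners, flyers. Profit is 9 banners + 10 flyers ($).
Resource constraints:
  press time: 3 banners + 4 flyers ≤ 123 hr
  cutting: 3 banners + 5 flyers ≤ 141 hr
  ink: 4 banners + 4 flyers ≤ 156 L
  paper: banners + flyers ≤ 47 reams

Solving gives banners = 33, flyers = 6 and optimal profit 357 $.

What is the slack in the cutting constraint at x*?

cutting used = 3·33 + 5·6 = 129; slack = 141 − 129 = 12.

12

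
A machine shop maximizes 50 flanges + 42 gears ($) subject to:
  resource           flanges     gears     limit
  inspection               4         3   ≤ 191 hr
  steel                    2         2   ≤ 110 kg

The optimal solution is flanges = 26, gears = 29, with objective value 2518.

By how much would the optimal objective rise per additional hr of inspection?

8

At the optimum: inspection uses 191 of 191 (binding); steel uses 110 of 110 (binding).
Dual feasibility on the basic columns requires 4·y_inspection + 2·y_steel = 50, 3·y_inspection + 2·y_steel = 42.
This yields shadow prices y_inspection = 8, y_steel = 9.
Shadow price of inspection = 8.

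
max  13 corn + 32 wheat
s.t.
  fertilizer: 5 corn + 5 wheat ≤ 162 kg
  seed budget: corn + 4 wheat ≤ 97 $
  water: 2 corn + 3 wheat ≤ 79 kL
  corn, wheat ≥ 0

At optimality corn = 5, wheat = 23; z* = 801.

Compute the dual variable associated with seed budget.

Binding: seed budget and water. Non-binding: fertilizer (22 unused).
By complementary slackness, y = 0 for the non-binding constraint.
From A_Bᵀ y = c: 1·y_seed budget + 2·y_water = 13; 4·y_seed budget + 3·y_water = 32.
→ y_seed budget = 5 and y_water = 4.
Shadow price of seed budget = 5.

5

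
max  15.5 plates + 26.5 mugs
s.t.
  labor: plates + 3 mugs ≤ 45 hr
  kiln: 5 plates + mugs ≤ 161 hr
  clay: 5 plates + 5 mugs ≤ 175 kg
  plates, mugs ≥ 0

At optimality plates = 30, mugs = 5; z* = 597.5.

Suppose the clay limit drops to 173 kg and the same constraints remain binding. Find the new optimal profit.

Check each constraint at x*: labor 45/45 (tight); kiln 155/161 (slack 6); clay 175/175 (tight).
Since kiln is not tight, its dual is 0.
The binding rows give the dual system: 1·y_labor + 5·y_clay = 15.5 and 3·y_labor + 5·y_clay = 26.5.
This yields shadow prices y_labor = 5.5, y_clay = 2.
Δz = y_clay·Δb = 2 × (-2) = -4, so new z* = 597.5 − 4 = 593.5.

593.5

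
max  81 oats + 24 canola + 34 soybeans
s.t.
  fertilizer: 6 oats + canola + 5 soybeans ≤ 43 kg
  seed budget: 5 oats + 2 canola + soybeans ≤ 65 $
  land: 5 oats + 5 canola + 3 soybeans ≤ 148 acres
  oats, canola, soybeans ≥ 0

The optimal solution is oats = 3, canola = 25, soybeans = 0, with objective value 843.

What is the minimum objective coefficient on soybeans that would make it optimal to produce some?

Check each constraint at x*: fertilizer 43/43 (tight); seed budget 65/65 (tight); land 140/148 (slack 8).
Since land is not tight, its dual is 0.
From A_Bᵀ y = c: 6·y_fertilizer + 5·y_seed budget = 81; 1·y_fertilizer + 2·y_seed budget = 24.
Solving: y_fertilizer = 6, y_seed budget = 9.
soybeans enters the basis when its profit ≥ yᵀa₃ = 6·5 + 9·1 = 39.

39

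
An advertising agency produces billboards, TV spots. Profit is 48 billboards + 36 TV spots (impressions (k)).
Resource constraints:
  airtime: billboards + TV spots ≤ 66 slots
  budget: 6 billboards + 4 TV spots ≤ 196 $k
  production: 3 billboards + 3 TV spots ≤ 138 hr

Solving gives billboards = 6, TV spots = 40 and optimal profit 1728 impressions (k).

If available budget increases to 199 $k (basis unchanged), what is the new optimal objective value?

At the optimum: airtime uses 46 of 66 (slack = 20); budget uses 196 of 196 (binding); production uses 138 of 138 (binding).
Since airtime is not tight, its dual is 0.
The binding rows give the dual system: 6·y_budget + 3·y_production = 48 and 4·y_budget + 3·y_production = 36.
→ y_budget = 6 and y_production = 4.
Δz = y_budget·Δb = 6 × (3) = 18, so new z* = 1728 + 18 = 1746.

1746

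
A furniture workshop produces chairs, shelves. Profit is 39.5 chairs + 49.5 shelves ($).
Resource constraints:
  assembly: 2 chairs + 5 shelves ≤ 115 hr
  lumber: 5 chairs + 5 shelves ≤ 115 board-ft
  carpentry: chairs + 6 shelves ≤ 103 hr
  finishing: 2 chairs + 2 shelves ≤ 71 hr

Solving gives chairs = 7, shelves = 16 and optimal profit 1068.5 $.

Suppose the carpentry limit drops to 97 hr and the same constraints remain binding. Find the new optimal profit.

1056.5

Binding: lumber and carpentry. Non-binding: assembly (21 unused), finishing (25 unused).
Slack constraints have shadow price 0 (complementary slackness).
From A_Bᵀ y = c: 5·y_lumber + 1·y_carpentry = 39.5; 5·y_lumber + 6·y_carpentry = 49.5.
This yields shadow prices y_lumber = 7.5, y_carpentry = 2.
Δz = y_carpentry·Δb = 2 × (-6) = -12, so new z* = 1068.5 − 12 = 1056.5.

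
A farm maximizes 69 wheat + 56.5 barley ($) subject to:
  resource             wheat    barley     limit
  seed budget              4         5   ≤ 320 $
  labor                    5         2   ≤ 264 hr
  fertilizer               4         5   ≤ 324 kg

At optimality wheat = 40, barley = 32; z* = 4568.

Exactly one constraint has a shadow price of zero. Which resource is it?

seed budget: 320/320 (binding)
labor: 264/264 (binding)
fertilizer: 320/324 (slack 4)
By complementary slackness, a constraint with positive slack has shadow price 0 → fertilizer.

fertilizer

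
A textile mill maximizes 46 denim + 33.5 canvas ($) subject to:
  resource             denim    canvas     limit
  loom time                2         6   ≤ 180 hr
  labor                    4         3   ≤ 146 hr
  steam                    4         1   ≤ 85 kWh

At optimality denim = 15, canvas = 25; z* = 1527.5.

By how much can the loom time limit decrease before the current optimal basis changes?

Binding constraints: loom time, steam. The basis is B = [[2,6],[4,1]] with det -22.
Per unit decrease in loom time, x* moves by d = (0.0455, -0.1818).
The basis stays optimal until canvas reaches 0; allowable decrease = 137.5 hr.

137.5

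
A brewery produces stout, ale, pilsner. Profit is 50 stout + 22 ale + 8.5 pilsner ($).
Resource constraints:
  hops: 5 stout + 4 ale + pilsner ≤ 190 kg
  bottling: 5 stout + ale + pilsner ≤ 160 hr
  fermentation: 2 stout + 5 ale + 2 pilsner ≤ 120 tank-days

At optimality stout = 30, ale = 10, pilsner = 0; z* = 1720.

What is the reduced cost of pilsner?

At the optimum: hops uses 190 of 190 (binding); bottling uses 160 of 160 (binding); fermentation uses 110 of 120 (slack = 10).
By complementary slackness, y = 0 for the non-binding constraint.
The binding rows give the dual system: 5·y_hops + 5·y_bottling = 50 and 4·y_hops + 1·y_bottling = 22.
This yields shadow prices y_hops = 4, y_bottling = 6.
Reduced cost of pilsner: c₃ − yᵀa₃ = 8.5 − (4·1 + 6·1) = 8.5 − 10 = -1.5.

-1.5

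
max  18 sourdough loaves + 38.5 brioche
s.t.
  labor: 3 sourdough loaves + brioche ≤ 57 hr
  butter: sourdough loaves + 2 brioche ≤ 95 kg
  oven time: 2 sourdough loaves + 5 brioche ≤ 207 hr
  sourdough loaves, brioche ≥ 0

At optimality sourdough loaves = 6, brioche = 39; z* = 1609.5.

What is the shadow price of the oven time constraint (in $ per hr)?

Check each constraint at x*: labor 57/57 (tight); butter 84/95 (slack 11); oven time 207/207 (tight).
Since butter is not tight, its dual is 0.
The binding rows give the dual system: 3·y_labor + 2·y_oven time = 18 and 1·y_labor + 5·y_oven time = 38.5.
→ y_labor = 1 and y_oven time = 7.5.
Shadow price of oven time = 7.5.

7.5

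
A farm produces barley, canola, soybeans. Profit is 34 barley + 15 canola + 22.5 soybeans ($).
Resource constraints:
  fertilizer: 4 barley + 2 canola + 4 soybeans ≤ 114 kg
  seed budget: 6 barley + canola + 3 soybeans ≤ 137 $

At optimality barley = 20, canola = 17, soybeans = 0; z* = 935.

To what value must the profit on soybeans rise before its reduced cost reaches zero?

Both fertilizer and seed budget are binding at x*.
The binding rows give the dual system: 4·y_fertilizer + 6·y_seed budget = 34 and 2·y_fertilizer + 1·y_seed budget = 15.
This yields shadow prices y_fertilizer = 7, y_seed budget = 1.
soybeans enters the basis when its profit ≥ yᵀa₃ = 7·4 + 1·3 = 31.

31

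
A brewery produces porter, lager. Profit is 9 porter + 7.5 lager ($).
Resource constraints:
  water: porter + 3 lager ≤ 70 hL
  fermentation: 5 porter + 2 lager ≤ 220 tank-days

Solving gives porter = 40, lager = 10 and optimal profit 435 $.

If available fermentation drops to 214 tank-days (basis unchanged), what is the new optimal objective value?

426

Check each constraint at x*: water 70/70 (tight); fermentation 220/220 (tight).
Dual feasibility on the basic columns requires 1·y_water + 5·y_fermentation = 9, 3·y_water + 2·y_fermentation = 7.5.
Solving: y_water = 1.5, y_fermentation = 1.5.
Δz = y_fermentation·Δb = 1.5 × (-6) = -9, so new z* = 435 − 9 = 426.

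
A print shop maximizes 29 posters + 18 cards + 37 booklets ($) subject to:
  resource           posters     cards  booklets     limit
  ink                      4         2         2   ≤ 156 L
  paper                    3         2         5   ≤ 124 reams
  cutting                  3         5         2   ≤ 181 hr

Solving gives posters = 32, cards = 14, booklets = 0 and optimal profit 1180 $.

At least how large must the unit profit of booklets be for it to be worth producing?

39

At the optimum: ink uses 156 of 156 (binding); paper uses 124 of 124 (binding); cutting uses 166 of 181 (slack = 15).
By complementary slackness, y = 0 for the non-binding constraint.
From A_Bᵀ y = c: 4·y_ink + 3·y_paper = 29; 2·y_ink + 2·y_paper = 18.
Solving: y_ink = 2, y_paper = 7.
booklets enters the basis when its profit ≥ yᵀa₃ = 2·2 + 7·5 = 39.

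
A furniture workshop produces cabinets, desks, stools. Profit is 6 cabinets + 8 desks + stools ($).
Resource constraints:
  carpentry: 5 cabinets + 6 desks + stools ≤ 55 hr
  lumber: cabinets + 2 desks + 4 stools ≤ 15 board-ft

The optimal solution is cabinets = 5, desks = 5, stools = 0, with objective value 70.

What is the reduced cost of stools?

-4

Check each constraint at x*: carpentry 55/55 (tight); lumber 15/15 (tight).
From A_Bᵀ y = c: 5·y_carpentry + 1·y_lumber = 6; 6·y_carpentry + 2·y_lumber = 8.
→ y_carpentry = 1 and y_lumber = 1.
Reduced cost of stools: c₃ − yᵀa₃ = 1 − (1·1 + 1·4) = 1 − 5 = -4.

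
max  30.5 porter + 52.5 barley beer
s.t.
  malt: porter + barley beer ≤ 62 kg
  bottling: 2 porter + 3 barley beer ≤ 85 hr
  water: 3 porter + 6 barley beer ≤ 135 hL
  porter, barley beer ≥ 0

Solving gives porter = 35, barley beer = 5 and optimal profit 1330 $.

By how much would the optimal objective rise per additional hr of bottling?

8.5

Check each constraint at x*: malt 40/62 (slack 22); bottling 85/85 (tight); water 135/135 (tight).
Slack constraints have shadow price 0 (complementary slackness).
From A_Bᵀ y = c: 2·y_bottling + 3·y_water = 30.5; 3·y_bottling + 6·y_water = 52.5.
→ y_bottling = 8.5 and y_water = 4.5.
Shadow price of bottling = 8.5.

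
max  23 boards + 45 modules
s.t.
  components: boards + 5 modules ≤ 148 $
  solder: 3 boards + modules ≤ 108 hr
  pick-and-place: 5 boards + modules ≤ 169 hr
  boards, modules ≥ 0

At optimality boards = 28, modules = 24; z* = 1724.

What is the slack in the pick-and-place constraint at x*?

5

pick-and-place used = 5·28 + 1·24 = 164; slack = 169 − 164 = 5.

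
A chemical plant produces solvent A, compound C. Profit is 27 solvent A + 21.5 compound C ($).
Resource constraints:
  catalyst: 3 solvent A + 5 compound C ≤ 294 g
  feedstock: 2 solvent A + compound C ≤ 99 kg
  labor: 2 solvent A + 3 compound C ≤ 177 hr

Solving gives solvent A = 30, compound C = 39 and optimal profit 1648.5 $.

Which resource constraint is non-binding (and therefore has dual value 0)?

catalyst: 285/294 (slack 9)
feedstock: 99/99 (binding)
labor: 177/177 (binding)
By complementary slackness, a constraint with positive slack has shadow price 0 → catalyst.

catalyst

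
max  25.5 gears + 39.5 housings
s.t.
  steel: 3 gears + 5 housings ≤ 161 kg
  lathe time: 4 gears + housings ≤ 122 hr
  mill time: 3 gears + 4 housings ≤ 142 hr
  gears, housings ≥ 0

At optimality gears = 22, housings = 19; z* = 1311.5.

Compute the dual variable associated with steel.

Binding: steel and mill time. Non-binding: lathe time (15 unused).
By complementary slackness, y = 0 for the non-binding constraint.
From A_Bᵀ y = c: 3·y_steel + 3·y_mill time = 25.5; 5·y_steel + 4·y_mill time = 39.5.
This yields shadow prices y_steel = 5.5, y_mill time = 3.
Shadow price of steel = 5.5.

5.5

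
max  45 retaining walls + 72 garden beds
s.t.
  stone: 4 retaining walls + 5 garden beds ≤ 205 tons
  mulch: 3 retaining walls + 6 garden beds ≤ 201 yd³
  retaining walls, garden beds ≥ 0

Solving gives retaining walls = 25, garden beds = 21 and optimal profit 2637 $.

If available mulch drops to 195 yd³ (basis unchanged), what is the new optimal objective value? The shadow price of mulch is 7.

2595

Δb = -6, so new z* = 2637 + (7)·(-6) = 2637 − 42 = 2595.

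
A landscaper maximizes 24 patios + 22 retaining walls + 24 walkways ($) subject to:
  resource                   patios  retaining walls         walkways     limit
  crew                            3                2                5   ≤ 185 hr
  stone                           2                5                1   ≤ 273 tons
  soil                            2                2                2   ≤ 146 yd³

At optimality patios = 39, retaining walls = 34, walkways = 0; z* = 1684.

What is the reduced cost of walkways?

-4

At the optimum: crew uses 185 of 185 (binding); stone uses 248 of 273 (slack = 25); soil uses 146 of 146 (binding).
Since stone is not tight, its dual is 0.
From A_Bᵀ y = c: 3·y_crew + 2·y_soil = 24; 2·y_crew + 2·y_soil = 22.
→ y_crew = 2 and y_soil = 9.
Reduced cost of walkways: c₃ − yᵀa₃ = 24 − (2·5 + 9·2) = 24 − 28 = -4.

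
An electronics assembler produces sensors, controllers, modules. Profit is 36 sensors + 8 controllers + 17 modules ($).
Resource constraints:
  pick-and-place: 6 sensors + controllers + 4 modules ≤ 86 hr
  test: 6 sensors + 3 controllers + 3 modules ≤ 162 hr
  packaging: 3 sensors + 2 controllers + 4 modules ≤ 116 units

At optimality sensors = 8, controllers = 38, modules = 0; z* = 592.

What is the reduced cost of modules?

Check each constraint at x*: pick-and-place 86/86 (tight); test 162/162 (tight); packaging 100/116 (slack 16).
Slack constraints have shadow price 0 (complementary slackness).
Dual feasibility on the basic columns requires 6·y_pick-and-place + 6·y_test = 36, 1·y_pick-and-place + 3·y_test = 8.
This yields shadow prices y_pick-and-place = 5, y_test = 1.
Reduced cost of modules: c₃ − yᵀa₃ = 17 − (5·4 + 1·3) = 17 − 23 = -6.

-6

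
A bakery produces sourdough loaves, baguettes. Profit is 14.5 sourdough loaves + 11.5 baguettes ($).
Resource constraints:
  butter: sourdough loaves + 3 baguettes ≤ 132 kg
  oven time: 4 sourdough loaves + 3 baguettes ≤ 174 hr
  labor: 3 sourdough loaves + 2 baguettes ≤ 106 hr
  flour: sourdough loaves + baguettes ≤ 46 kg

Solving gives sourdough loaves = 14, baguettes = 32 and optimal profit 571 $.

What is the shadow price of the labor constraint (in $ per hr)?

3

Binding: labor and flour. Non-binding: butter (22 unused), oven time (22 unused).
Since butter, oven time are not tight, their duals are 0.
Dual feasibility on the basic columns requires 3·y_labor + 1·y_flour = 14.5, 2·y_labor + 1·y_flour = 11.5.
This yields shadow prices y_labor = 3, y_flour = 5.5.
Shadow price of labor = 3.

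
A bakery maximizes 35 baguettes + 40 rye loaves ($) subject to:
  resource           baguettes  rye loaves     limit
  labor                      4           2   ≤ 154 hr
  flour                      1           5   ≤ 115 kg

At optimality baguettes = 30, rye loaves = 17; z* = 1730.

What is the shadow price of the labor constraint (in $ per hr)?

7.5

At the optimum: labor uses 154 of 154 (binding); flour uses 115 of 115 (binding).
The binding rows give the dual system: 4·y_labor + 1·y_flour = 35 and 2·y_labor + 5·y_flour = 40.
→ y_labor = 7.5 and y_flour = 5.
Shadow price of labor = 7.5.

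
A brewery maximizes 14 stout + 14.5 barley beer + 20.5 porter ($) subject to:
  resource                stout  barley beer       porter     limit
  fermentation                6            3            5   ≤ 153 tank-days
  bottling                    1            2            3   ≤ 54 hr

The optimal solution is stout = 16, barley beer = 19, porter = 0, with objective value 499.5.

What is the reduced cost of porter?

At the optimum: fermentation uses 153 of 153 (binding); bottling uses 54 of 54 (binding).
From A_Bᵀ y = c: 6·y_fermentation + 1·y_bottling = 14; 3·y_fermentation + 2·y_bottling = 14.5.
→ y_fermentation = 1.5 and y_bottling = 5.
Reduced cost of porter: c₃ − yᵀa₃ = 20.5 − (1.5·5 + 5·3) = 20.5 − 22.5 = -2.

-2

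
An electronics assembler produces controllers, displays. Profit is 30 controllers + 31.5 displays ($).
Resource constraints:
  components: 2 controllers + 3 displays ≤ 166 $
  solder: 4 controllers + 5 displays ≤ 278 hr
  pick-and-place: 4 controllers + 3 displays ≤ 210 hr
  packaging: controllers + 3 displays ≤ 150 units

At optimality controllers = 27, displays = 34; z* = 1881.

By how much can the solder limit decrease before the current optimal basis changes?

Binding constraints: solder, pick-and-place. The basis is B = [[4,5],[4,3]] with det -8.
Per unit decrease in solder, x* moves by d = (0.375, -0.5).
The basis stays optimal until displays reaches 0; allowable decrease = 68 hr.

68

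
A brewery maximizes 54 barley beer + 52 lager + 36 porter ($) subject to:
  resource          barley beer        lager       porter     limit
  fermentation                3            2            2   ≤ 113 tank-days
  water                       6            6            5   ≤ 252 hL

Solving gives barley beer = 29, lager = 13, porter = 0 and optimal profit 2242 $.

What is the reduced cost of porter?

-8

Both fermentation and water are binding at x*.
Dual feasibility on the basic columns requires 3·y_fermentation + 6·y_water = 54, 2·y_fermentation + 6·y_water = 52.
This yields shadow prices y_fermentation = 2, y_water = 8.
Reduced cost of porter: c₃ − yᵀa₃ = 36 − (2·2 + 8·5) = 36 − 44 = -8.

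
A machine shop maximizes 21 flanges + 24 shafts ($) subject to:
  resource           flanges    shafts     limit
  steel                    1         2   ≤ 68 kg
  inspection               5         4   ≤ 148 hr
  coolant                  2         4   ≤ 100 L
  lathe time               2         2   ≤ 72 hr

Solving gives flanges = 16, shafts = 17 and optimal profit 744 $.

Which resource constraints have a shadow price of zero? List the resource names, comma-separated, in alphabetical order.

lathe time, steel

steel: 50/68 (slack 18)
inspection: 148/148 (binding)
coolant: 100/100 (binding)
lathe time: 66/72 (slack 6)
By complementary slackness, a constraint with positive slack has shadow price 0 → lathe time, steel.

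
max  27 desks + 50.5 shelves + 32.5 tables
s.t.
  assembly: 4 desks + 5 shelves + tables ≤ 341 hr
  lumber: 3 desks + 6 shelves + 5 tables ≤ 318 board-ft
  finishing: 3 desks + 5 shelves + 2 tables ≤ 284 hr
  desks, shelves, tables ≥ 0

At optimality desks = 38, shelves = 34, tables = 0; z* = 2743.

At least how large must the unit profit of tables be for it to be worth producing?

34.5

Check each constraint at x*: assembly 322/341 (slack 19); lumber 318/318 (tight); finishing 284/284 (tight).
Since assembly is not tight, its dual is 0.
The binding rows give the dual system: 3·y_lumber + 3·y_finishing = 27 and 6·y_lumber + 5·y_finishing = 50.5.
This yields shadow prices y_lumber = 5.5, y_finishing = 3.5.
tables enters the basis when its profit ≥ yᵀa₃ = 5.5·5 + 3.5·2 = 34.5.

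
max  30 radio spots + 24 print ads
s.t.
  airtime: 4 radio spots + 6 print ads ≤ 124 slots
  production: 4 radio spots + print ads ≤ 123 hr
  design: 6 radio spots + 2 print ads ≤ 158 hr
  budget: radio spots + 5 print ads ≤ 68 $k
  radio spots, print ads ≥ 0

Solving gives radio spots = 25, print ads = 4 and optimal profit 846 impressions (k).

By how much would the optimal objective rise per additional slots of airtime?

3

At the optimum: airtime uses 124 of 124 (binding); production uses 104 of 123 (slack = 19); design uses 158 of 158 (binding); budget uses 45 of 68 (slack = 23).
Slack constraints have shadow price 0 (complementary slackness).
From A_Bᵀ y = c: 4·y_airtime + 6·y_design = 30; 6·y_airtime + 2·y_design = 24.
This yields shadow prices y_airtime = 3, y_design = 3.
Shadow price of airtime = 3.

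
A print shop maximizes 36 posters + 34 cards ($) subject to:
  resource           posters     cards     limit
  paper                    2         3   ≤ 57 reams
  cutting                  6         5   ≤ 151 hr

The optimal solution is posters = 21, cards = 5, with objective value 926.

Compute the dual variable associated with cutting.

At the optimum: paper uses 57 of 57 (binding); cutting uses 151 of 151 (binding).
The binding rows give the dual system: 2·y_paper + 6·y_cutting = 36 and 3·y_paper + 5·y_cutting = 34.
This yields shadow prices y_paper = 3, y_cutting = 5.
Shadow price of cutting = 5.

5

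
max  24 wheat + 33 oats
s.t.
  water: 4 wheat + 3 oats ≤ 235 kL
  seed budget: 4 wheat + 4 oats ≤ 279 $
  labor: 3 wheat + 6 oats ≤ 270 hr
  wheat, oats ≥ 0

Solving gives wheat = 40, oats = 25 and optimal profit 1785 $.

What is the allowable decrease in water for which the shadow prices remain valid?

Binding constraints: water, labor. The basis is B = [[4,3],[3,6]] with det 15.
Per unit decrease in water, x* moves by d = (-0.4, 0.2).
The basis stays optimal until wheat reaches 0; allowable decrease = 100 kL.

100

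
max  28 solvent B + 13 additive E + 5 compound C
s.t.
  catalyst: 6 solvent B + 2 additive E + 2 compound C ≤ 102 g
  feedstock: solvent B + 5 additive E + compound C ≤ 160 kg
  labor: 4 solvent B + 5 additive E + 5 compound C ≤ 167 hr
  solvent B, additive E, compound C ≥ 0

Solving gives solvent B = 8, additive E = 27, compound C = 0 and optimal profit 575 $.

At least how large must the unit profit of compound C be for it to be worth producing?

At the optimum: catalyst uses 102 of 102 (binding); feedstock uses 143 of 160 (slack = 17); labor uses 167 of 167 (binding).
Since feedstock is not tight, its dual is 0.
The binding rows give the dual system: 6·y_catalyst + 4·y_labor = 28 and 2·y_catalyst + 5·y_labor = 13.
This yields shadow prices y_catalyst = 4, y_labor = 1.
compound C enters the basis when its profit ≥ yᵀa₃ = 4·2 + 1·5 = 13.

13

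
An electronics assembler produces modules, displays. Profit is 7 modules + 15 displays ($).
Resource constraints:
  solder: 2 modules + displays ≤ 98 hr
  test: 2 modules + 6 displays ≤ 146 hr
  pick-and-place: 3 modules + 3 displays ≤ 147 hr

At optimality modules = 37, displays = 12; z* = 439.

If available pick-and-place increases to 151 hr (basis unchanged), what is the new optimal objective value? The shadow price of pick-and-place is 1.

Δb = 4, so new z* = 439 + (1)·(4) = 439 + 4 = 443.

443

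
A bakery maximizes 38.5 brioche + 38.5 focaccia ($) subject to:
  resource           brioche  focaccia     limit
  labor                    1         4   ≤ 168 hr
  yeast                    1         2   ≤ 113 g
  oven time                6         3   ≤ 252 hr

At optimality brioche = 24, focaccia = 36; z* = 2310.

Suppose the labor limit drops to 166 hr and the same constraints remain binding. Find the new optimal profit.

2299

Check each constraint at x*: labor 168/168 (tight); yeast 96/113 (slack 17); oven time 252/252 (tight).
Since yeast is not tight, its dual is 0.
From A_Bᵀ y = c: 1·y_labor + 6·y_oven time = 38.5; 4·y_labor + 3·y_oven time = 38.5.
This yields shadow prices y_labor = 5.5, y_oven time = 5.5.
Δz = y_labor·Δb = 5.5 × (-2) = -11, so new z* = 2310 − 11 = 2299.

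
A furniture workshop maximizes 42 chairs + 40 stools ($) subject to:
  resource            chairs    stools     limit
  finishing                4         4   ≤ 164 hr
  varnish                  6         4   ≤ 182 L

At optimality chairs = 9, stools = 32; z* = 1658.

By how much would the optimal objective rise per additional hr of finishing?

9

At the optimum: finishing uses 164 of 164 (binding); varnish uses 182 of 182 (binding).
From A_Bᵀ y = c: 4·y_finishing + 6·y_varnish = 42; 4·y_finishing + 4·y_varnish = 40.
This yields shadow prices y_finishing = 9, y_varnish = 1.
Shadow price of finishing = 9.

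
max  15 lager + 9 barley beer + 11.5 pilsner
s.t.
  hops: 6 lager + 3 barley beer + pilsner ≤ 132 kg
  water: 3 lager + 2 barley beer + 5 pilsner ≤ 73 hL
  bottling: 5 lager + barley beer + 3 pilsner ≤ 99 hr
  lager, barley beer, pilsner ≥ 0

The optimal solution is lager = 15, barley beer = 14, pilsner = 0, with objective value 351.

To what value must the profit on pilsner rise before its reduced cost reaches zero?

16

At the optimum: hops uses 132 of 132 (binding); water uses 73 of 73 (binding); bottling uses 89 of 99 (slack = 10).
Slack constraints have shadow price 0 (complementary slackness).
From A_Bᵀ y = c: 6·y_hops + 3·y_water = 15; 3·y_hops + 2·y_water = 9.
Solving: y_hops = 1, y_water = 3.
pilsner enters the basis when its profit ≥ yᵀa₃ = 1·1 + 3·5 = 16.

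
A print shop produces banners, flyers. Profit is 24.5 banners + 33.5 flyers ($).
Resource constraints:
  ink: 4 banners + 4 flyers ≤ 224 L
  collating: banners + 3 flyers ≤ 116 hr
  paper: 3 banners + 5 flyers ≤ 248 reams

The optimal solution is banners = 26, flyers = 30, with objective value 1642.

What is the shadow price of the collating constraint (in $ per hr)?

At the optimum: ink uses 224 of 224 (binding); collating uses 116 of 116 (binding); paper uses 228 of 248 (slack = 20).
Since paper is not tight, its dual is 0.
From A_Bᵀ y = c: 4·y_ink + 1·y_collating = 24.5; 4·y_ink + 3·y_collating = 33.5.
This yields shadow prices y_ink = 5, y_collating = 4.5.
Shadow price of collating = 4.5.

4.5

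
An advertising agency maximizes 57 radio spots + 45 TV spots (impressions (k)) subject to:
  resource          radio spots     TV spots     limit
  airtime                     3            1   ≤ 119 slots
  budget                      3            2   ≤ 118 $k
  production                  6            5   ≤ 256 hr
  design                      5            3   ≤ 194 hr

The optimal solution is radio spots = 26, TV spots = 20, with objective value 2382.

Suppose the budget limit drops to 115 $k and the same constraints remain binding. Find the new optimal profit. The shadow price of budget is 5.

Δb = -3, so new z* = 2382 + (5)·(-3) = 2382 − 15 = 2367.

2367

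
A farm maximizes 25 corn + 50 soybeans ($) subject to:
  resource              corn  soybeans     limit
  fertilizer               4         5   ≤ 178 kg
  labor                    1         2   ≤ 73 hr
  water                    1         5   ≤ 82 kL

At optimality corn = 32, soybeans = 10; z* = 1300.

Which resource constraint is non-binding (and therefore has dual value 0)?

fertilizer: 178/178 (binding)
labor: 52/73 (slack 21)
water: 82/82 (binding)
By complementary slackness, a constraint with positive slack has shadow price 0 → labor.

labor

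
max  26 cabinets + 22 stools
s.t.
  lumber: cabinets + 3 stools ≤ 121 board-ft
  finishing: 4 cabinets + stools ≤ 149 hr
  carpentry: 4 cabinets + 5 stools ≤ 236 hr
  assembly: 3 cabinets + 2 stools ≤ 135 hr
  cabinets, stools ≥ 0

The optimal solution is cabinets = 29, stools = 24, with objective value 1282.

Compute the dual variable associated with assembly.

At the optimum: lumber uses 101 of 121 (slack = 20); finishing uses 140 of 149 (slack = 9); carpentry uses 236 of 236 (binding); assembly uses 135 of 135 (binding).
Since lumber, finishing are not tight, their duals are 0.
From A_Bᵀ y = c: 4·y_carpentry + 3·y_assembly = 26; 5·y_carpentry + 2·y_assembly = 22.
Solving: y_carpentry = 2, y_assembly = 6.
Shadow price of assembly = 6.

6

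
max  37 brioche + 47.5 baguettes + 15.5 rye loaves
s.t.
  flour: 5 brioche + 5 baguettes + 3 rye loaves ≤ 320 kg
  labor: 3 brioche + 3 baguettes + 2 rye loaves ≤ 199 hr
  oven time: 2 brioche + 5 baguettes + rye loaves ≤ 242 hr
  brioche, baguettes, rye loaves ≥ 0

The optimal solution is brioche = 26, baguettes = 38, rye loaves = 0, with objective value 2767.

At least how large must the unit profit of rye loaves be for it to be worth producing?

Check each constraint at x*: flour 320/320 (tight); labor 192/199 (slack 7); oven time 242/242 (tight).
Slack constraints have shadow price 0 (complementary slackness).
From A_Bᵀ y = c: 5·y_flour + 2·y_oven time = 37; 5·y_flour + 5·y_oven time = 47.5.
This yields shadow prices y_flour = 6, y_oven time = 3.5.
rye loaves enters the basis when its profit ≥ yᵀa₃ = 6·3 + 3.5·1 = 21.5.

21.5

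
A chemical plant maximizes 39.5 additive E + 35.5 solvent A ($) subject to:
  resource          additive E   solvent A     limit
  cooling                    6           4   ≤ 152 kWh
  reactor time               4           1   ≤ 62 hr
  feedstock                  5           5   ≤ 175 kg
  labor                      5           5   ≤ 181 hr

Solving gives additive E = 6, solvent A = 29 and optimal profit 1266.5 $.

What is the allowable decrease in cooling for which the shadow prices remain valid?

12

Binding constraints: cooling, feedstock. The basis is B = [[6,4],[5,5]] with det 10.
Per unit decrease in cooling, x* moves by d = (-0.5, 0.5).
The basis stays optimal until additive E reaches 0; allowable decrease = 12 kWh.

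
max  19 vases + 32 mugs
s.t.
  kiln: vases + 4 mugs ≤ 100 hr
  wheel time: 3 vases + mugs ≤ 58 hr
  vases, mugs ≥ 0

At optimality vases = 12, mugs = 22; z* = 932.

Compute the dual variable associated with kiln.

At the optimum: kiln uses 100 of 100 (binding); wheel time uses 58 of 58 (binding).
From A_Bᵀ y = c: 1·y_kiln + 3·y_wheel time = 19; 4·y_kiln + 1·y_wheel time = 32.
Solving: y_kiln = 7, y_wheel time = 4.
Shadow price of kiln = 7.

7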